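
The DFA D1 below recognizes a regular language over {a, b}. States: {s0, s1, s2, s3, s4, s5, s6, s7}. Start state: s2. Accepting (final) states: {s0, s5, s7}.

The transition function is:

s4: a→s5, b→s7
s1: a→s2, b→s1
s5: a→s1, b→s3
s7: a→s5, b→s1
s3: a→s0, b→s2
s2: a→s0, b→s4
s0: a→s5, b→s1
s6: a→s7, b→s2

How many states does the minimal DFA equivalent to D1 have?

States {s6} cannot be reached from the start state, so discard them.
Initial partition by acceptance: {s0,s5,s7} | {s1,s2,s3,s4}.
Split {s0,s5,s7} by δ(·,a) → {s0,s7} and {s5}.
Split {s1,s2,s3,s4} by δ(·,a) → {s2,s3} and {s1} and {s4}.
On input b, block {s2,s3} splits into {s2} and {s3}.
The partition is now stable with 6 blocks: {s0,s7} | {s2} | {s5} | {s1} | {s4} | {s3}.

6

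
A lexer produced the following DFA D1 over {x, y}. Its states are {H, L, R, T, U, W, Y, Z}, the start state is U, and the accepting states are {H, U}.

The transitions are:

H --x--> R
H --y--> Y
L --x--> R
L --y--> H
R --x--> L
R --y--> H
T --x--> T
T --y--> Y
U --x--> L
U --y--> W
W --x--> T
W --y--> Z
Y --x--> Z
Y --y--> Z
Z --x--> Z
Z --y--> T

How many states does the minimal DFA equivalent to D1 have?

Start with accepting vs non-accepting: {H,U} | {L,R,T,W,Y,Z}.
Split {L,R,T,W,Y,Z} by δ(·,y) → {T,W,Y,Z} and {L,R}.
The partition is now stable with 3 blocks: {H,U} | {T,W,Y,Z} | {L,R}.

3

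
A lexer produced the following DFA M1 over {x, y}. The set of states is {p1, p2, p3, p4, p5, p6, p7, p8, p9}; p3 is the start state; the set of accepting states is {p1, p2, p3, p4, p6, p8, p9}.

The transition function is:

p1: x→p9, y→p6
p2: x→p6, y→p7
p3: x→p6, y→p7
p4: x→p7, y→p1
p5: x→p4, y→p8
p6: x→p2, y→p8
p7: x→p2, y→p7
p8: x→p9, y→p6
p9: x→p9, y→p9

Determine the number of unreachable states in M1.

No path from p3 leads to p1, p4, p5; the other 6 states are all reachable.

3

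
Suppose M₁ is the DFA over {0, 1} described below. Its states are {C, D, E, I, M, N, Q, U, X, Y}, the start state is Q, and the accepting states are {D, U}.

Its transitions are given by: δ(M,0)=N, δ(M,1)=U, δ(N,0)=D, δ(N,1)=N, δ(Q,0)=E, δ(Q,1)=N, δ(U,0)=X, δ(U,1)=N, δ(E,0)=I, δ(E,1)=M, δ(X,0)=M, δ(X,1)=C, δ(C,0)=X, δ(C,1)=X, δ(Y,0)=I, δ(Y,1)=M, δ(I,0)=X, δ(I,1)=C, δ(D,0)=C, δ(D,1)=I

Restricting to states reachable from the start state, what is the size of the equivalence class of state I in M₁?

States {Y} cannot be reached from the start state, so discard them.
P0 = {D,U} | {C,E,I,M,N,Q,X}.
Split {C,E,I,M,N,Q,X} by δ(·,0) → {C,E,I,M,Q,X} and {N}.
Split {D,U} by δ(·,1) → {U} and {D}.
On input 0, block {C,E,I,M,Q,X} splits into {C,E,I,Q,X} and {M}.
Split {C,E,I,Q,X} by δ(·,0) → {C,E,I,Q} and {X}.
On input 0, block {C,E,I,Q} splits into {E,Q} and {C,I}.
Refine {E,Q} on symbol 0: members go to different blocks, giving {E} and {Q}.
On input 1, block {C,I} splits into {C} and {I}.
The partition is now stable with 9 blocks: {U} | {E} | {N} | {D} | {M} | {X} | {C} | {Q} | {I}.
The equivalence class containing I is {I}, of size 1.

1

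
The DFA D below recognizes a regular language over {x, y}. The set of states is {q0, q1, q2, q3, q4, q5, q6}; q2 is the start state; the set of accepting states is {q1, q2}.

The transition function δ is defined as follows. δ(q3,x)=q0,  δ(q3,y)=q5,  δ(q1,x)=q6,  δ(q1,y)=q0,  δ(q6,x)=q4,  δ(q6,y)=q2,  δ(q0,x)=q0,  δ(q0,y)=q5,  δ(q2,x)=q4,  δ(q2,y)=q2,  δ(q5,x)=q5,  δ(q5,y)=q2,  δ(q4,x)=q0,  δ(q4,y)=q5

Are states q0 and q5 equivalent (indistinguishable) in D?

First remove the unreachable states {q1,q3,q6}; 4 states remain.
P0 = {q2} | {q0,q4,q5}.
Split {q0,q4,q5} by δ(·,y) → {q0,q4} and {q5}.
Stable partition: {q2} | {q0,q4} | {q5} — 3 equivalence classes.
q0 and q5 end up in different blocks, so they are distinguishable. For instance, the string 'y' is accepted from only q5.

No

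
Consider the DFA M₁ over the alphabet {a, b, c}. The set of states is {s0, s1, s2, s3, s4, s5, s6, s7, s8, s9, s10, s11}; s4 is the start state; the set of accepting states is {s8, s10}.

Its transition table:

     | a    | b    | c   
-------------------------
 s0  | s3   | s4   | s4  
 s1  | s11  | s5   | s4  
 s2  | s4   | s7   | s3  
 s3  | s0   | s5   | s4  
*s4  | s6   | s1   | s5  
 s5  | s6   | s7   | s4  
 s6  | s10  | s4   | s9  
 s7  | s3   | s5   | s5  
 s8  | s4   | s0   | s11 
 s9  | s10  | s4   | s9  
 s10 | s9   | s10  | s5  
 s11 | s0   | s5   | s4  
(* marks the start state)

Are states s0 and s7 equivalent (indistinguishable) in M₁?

Yes

Reachable states from the start: {s0,s1,s3,s4,s5,s6,s7,s9,s10,s11}. Unreachable: {s2,s8} — drop them.
P0 = {s10} | {s0,s1,s3,s4,s5,s6,s7,s9,s11}.
On input a, block {s0,s1,s3,s4,s5,s6,s7,s9,s11} splits into {s0,s1,s3,s4,s5,s7,s11} and {s6,s9}.
On input a, block {s0,s1,s3,s4,s5,s7,s11} splits into {s0,s1,s3,s7,s11} and {s4,s5}.
The partition is now stable with 4 blocks: {s10} | {s0,s1,s3,s7,s11} | {s6,s9} | {s4,s5}.
s0 and s7 lie in the same block of the stable partition, so they are equivalent — no string distinguishes them.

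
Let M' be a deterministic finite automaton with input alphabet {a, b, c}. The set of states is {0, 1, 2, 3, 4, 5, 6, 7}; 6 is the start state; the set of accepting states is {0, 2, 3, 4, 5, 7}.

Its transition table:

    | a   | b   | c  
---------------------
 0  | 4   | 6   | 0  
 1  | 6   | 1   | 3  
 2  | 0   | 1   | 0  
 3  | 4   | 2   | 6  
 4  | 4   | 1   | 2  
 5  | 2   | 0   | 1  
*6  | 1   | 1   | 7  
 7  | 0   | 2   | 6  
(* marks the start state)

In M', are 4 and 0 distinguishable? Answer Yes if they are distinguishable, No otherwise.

Reachable states from the start: {0,1,2,3,4,6,7}. Unreachable: {5} — drop them.
Start with accepting vs non-accepting: {0,2,3,4,7} | {1,6}.
Refine {0,2,3,4,7} on symbol b: members go to different blocks, giving {0,2,4} and {3,7}.
The partition is now stable with 3 blocks: {0,2,4} | {1,6} | {3,7}.
4 and 0 lie in the same block of the stable partition, so they are equivalent — no string distinguishes them.

No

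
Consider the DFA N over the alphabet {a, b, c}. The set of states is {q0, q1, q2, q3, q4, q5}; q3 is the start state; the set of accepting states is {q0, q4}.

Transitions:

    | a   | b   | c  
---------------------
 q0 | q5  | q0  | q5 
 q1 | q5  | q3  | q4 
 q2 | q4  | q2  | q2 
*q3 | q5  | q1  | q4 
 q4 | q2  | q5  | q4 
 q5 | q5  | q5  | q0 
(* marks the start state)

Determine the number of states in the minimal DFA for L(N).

5

Initial partition by acceptance: {q0,q4} | {q1,q2,q3,q5}.
Refine {q0,q4} on symbol b: members go to different blocks, giving {q0} and {q4}.
Split {q1,q2,q3,q5} by δ(·,a) → {q1,q3,q5} and {q2}.
Split {q1,q3,q5} by δ(·,c) → {q1,q3} and {q5}.
The partition is now stable with 5 blocks: {q0} | {q1,q3} | {q4} | {q2} | {q5}.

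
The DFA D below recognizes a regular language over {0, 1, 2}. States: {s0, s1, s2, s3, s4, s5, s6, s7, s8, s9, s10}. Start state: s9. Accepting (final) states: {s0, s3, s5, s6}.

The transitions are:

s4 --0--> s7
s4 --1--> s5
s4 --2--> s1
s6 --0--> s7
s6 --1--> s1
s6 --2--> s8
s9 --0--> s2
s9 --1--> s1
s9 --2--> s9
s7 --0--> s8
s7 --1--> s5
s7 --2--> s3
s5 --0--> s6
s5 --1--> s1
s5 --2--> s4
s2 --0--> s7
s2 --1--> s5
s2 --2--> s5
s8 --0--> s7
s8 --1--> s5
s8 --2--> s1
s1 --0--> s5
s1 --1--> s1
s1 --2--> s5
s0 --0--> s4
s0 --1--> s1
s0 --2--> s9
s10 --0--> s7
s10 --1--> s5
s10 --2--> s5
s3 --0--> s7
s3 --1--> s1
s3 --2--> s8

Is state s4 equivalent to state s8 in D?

Yes

Reachable states from the start: {s1,s2,s3,s4,s5,s6,s7,s8,s9}. Unreachable: {s0,s10} — drop them.
Start with accepting vs non-accepting: {s3,s5,s6} | {s1,s2,s4,s7,s8,s9}.
Split {s3,s5,s6} by δ(·,0) → {s3,s6} and {s5}.
On input 0, block {s1,s2,s4,s7,s8,s9} splits into {s2,s4,s7,s8,s9} and {s1}.
Split {s2,s4,s7,s8,s9} by δ(·,1) → {s2,s4,s7,s8} and {s9}.
Split {s2,s4,s7,s8} by δ(·,2) → {s4,s8} and {s2} and {s7}.
The partition is now stable with 7 blocks: {s3,s6} | {s4,s8} | {s5} | {s1} | {s9} | {s2} | {s7}.
s4 and s8 lie in the same block of the stable partition, so they are equivalent — no string distinguishes them.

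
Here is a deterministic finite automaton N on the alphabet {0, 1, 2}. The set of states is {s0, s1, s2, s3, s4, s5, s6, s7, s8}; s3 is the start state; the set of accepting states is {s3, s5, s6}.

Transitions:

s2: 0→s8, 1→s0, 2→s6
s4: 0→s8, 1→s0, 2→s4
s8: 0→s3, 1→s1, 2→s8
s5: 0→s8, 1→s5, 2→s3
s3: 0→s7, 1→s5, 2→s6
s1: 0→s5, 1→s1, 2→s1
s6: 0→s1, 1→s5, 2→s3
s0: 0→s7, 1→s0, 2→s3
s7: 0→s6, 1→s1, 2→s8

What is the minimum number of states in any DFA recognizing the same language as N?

States {s0,s2,s4} cannot be reached from the start state, so discard them.
P0 = {s3,s5,s6} | {s1,s7,s8}.
No further refinement is possible. Final partition (2 blocks): {s3,s5,s6} | {s1,s7,s8}.

2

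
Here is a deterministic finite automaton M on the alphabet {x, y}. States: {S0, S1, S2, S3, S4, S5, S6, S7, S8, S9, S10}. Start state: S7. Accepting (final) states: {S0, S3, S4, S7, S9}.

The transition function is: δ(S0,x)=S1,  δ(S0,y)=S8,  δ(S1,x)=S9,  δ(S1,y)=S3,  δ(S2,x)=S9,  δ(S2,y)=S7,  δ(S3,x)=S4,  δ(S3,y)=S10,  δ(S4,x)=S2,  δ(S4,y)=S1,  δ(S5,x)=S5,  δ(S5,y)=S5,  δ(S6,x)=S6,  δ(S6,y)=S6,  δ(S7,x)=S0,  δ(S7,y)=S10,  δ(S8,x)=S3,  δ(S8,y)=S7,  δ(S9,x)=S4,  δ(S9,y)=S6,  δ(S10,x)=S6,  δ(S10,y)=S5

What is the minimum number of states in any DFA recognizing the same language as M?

4

All states are reachable from the start state.
Start with accepting vs non-accepting: {S0,S3,S4,S7,S9} | {S1,S2,S5,S6,S8,S10}.
On input x, block {S0,S3,S4,S7,S9} splits into {S3,S7,S9} and {S0,S4}.
Refine {S1,S2,S5,S6,S8,S10} on symbol x: members go to different blocks, giving {S1,S2,S8} and {S5,S6,S10}.
The partition is now stable with 4 blocks: {S3,S7,S9} | {S1,S2,S8} | {S0,S4} | {S5,S6,S10}.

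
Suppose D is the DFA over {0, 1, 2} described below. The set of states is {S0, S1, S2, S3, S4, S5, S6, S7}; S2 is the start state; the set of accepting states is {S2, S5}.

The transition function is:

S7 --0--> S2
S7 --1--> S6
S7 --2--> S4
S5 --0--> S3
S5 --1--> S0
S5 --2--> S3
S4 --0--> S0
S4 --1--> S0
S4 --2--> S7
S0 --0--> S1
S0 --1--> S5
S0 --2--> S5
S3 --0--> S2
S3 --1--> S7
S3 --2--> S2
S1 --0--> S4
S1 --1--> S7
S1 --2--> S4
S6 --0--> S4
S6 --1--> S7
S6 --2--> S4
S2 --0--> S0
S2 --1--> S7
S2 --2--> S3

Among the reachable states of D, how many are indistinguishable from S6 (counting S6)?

Every state is reachable, so we keep all 8.
P0 = {S2,S5} | {S0,S1,S3,S4,S6,S7}.
On input 0, block {S0,S1,S3,S4,S6,S7} splits into {S0,S1,S4,S6} and {S3,S7}.
On input 0, block {S2,S5} splits into {S2} and {S5}.
Refine {S0,S1,S4,S6} on symbol 1: members go to different blocks, giving {S1,S6} and {S0} and {S4}.
Refine {S3,S7} on symbol 1: members go to different blocks, giving {S3} and {S7}.
Stable partition: {S2} | {S1,S6} | {S3} | {S5} | {S0} | {S4} | {S7} — 7 equivalence classes.
The equivalence class containing S6 is {S1,S6}, of size 2.

2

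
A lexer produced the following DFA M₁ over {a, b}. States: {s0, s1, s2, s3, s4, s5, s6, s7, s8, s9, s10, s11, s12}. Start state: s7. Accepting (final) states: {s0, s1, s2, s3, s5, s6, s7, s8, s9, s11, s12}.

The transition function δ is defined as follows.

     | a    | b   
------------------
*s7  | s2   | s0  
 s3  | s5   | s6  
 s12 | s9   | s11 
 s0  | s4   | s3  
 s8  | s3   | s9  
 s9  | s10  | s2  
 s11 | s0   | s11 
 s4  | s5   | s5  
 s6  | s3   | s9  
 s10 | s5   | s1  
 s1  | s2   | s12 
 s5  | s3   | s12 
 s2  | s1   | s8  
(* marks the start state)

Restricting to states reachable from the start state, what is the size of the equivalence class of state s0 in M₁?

2

Initial partition by acceptance: {s0,s1,s2,s3,s5,s6,s7,s8,s9,s11,s12} | {s4,s10}.
Refine {s0,s1,s2,s3,s5,s6,s7,s8,s9,s11,s12} on symbol a: members go to different blocks, giving {s1,s2,s3,s5,s6,s7,s8,s11,s12} and {s0,s9}.
On input a, block {s1,s2,s3,s5,s6,s7,s8,s11,s12} splits into {s1,s2,s3,s5,s6,s7,s8} and {s11,s12}.
Split {s1,s2,s3,s5,s6,s7,s8} by δ(·,b) → {s6,s7,s8} and {s1,s5} and {s2,s3}.
The partition is now stable with 6 blocks: {s6,s7,s8} | {s4,s10} | {s0,s9} | {s11,s12} | {s1,s5} | {s2,s3}.
The equivalence class containing s0 is {s0,s9}, of size 2.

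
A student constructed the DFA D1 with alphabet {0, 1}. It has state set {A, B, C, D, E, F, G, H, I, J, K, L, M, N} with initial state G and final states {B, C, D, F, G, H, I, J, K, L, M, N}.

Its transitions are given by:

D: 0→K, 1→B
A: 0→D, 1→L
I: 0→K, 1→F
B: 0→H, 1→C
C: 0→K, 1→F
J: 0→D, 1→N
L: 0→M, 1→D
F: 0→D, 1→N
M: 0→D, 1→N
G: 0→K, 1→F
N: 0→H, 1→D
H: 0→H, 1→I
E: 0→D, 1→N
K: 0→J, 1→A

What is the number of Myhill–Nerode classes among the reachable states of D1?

States {E} cannot be reached from the start state, so discard them.
P0 = {B,C,D,F,G,H,I,J,K,L,M,N} | {A}.
Split {B,C,D,F,G,H,I,J,K,L,M,N} by δ(·,1) → {B,C,D,F,G,H,I,J,L,M,N} and {K}.
Split {B,C,D,F,G,H,I,J,L,M,N} by δ(·,0) → {B,F,H,J,L,M,N} and {C,D,G,I}.
Split {B,F,H,J,L,M,N} by δ(·,0) → {B,H,L,N} and {F,J,M}.
On input 0, block {B,H,L,N} splits into {B,H,N} and {L}.
Refine {C,D,G,I} on symbol 1: members go to different blocks, giving {C,G,I} and {D}.
Refine {B,H,N} on symbol 1: members go to different blocks, giving {B,H} and {N}.
Stable partition: {B,H} | {A} | {K} | {C,G,I} | {F,J,M} | {L} | {D} | {N} — 8 equivalence classes.

8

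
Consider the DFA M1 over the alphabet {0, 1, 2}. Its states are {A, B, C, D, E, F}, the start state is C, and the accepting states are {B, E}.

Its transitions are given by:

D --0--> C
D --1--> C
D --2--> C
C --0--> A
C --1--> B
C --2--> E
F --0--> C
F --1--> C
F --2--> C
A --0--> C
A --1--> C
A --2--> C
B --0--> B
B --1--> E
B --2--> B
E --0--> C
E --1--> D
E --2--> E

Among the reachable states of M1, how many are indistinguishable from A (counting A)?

First remove the unreachable states {F}; 5 states remain.
Initial partition by acceptance: {B,E} | {A,C,D}.
Split {B,E} by δ(·,0) → {B} and {E}.
Split {A,C,D} by δ(·,1) → {A,D} and {C}.
Stable partition: {B} | {A,D} | {E} | {C} — 4 equivalence classes.
The equivalence class containing A is {A,D}, of size 2.

2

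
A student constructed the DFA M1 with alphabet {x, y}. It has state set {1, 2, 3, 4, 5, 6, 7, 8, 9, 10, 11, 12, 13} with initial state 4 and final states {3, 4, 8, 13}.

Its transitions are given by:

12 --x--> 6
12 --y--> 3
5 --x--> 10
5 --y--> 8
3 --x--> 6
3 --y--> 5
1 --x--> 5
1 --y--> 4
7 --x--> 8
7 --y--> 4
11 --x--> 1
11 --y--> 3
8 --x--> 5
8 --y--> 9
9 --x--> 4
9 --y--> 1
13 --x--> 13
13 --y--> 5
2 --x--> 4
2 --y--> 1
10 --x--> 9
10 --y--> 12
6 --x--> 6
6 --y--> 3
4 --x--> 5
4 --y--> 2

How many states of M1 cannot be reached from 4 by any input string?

3

No path from 4 leads to 7, 11, 13; the other 10 states are all reachable.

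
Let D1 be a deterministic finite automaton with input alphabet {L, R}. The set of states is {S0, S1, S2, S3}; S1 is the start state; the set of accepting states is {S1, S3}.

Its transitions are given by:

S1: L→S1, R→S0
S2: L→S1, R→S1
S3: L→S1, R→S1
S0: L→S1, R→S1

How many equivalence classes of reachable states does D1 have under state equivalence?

First remove the unreachable states {S2,S3}; 2 states remain.
Start with accepting vs non-accepting: {S1} | {S0}.
Stable partition: {S1} | {S0} — 2 equivalence classes.

2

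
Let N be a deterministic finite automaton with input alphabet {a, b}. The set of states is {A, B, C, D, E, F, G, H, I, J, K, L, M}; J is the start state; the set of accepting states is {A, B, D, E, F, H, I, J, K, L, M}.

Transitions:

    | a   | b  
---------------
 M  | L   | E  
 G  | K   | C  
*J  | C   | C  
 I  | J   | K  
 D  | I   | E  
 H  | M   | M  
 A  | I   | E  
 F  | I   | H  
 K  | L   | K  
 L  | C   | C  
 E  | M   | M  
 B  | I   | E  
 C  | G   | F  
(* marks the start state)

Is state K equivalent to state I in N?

Reachable states from the start: {C,E,F,G,H,I,J,K,L,M}. Unreachable: {A,B,D} — drop them.
P0 = {E,F,H,I,J,K,L,M} | {C,G}.
On input a, block {E,F,H,I,J,K,L,M} splits into {E,F,H,I,K,M} and {J,L}.
Refine {E,F,H,I,K,M} on symbol a: members go to different blocks, giving {E,F,H} and {I,K,M}.
Split {E,F,H} by δ(·,b) → {E,H} and {F}.
On input a, block {C,G} splits into {C} and {G}.
On input b, block {I,K,M} splits into {I,K} and {M}.
The partition is now stable with 7 blocks: {E,H} | {C} | {J,L} | {I,K} | {F} | {G} | {M}.
K and I lie in the same block of the stable partition, so they are equivalent — no string distinguishes them.

Yes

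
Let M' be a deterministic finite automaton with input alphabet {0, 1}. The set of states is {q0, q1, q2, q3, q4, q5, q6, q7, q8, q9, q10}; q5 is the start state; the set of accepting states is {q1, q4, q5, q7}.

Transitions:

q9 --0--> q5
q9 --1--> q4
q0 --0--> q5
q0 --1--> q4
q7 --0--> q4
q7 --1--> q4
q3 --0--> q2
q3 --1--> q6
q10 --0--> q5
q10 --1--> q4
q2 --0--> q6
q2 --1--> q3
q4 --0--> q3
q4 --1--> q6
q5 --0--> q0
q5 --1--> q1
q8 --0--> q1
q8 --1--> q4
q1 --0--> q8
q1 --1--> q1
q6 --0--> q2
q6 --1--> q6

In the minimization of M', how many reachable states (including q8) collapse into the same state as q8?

Reachable states from the start: {q0,q1,q2,q3,q4,q5,q6,q8}. Unreachable: {q7,q9,q10} — drop them.
Initial partition by acceptance: {q1,q4,q5} | {q0,q2,q3,q6,q8}.
Split {q1,q4,q5} by δ(·,1) → {q1,q5} and {q4}.
Refine {q0,q2,q3,q6,q8} on symbol 0: members go to different blocks, giving {q2,q3,q6} and {q0,q8}.
The partition is now stable with 4 blocks: {q1,q5} | {q2,q3,q6} | {q4} | {q0,q8}.
State q8 belongs to the block {q0,q8}, which has 2 states.

2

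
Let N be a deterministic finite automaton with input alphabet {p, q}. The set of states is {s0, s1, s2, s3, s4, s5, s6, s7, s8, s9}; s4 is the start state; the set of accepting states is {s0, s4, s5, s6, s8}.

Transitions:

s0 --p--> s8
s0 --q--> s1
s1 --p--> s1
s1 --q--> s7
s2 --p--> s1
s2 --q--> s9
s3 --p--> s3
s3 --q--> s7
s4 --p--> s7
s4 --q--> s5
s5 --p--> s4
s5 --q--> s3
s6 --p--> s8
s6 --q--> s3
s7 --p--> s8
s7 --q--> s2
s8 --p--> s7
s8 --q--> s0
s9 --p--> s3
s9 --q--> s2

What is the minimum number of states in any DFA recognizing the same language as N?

States {s6} cannot be reached from the start state, so discard them.
Start with accepting vs non-accepting: {s0,s4,s5,s8} | {s1,s2,s3,s7,s9}.
Split {s0,s4,s5,s8} by δ(·,p) → {s0,s5} and {s4,s8}.
Refine {s1,s2,s3,s7,s9} on symbol p: members go to different blocks, giving {s1,s2,s3,s9} and {s7}.
Refine {s1,s2,s3,s9} on symbol q: members go to different blocks, giving {s1,s3} and {s2,s9}.
The partition is now stable with 5 blocks: {s0,s5} | {s1,s3} | {s4,s8} | {s7} | {s2,s9}.

5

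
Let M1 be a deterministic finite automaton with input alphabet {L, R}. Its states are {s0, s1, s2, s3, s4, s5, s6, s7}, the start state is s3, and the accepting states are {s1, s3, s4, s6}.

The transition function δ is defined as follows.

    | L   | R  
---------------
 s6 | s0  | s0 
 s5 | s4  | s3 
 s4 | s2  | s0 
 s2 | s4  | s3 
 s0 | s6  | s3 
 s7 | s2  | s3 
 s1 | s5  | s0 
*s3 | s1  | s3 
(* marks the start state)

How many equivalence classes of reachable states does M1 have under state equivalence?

Reachable states from the start: {s0,s1,s2,s3,s4,s5,s6}. Unreachable: {s7} — drop them.
Initial partition by acceptance: {s1,s3,s4,s6} | {s0,s2,s5}.
On input L, block {s1,s3,s4,s6} splits into {s1,s4,s6} and {s3}.
Stable partition: {s1,s4,s6} | {s0,s2,s5} | {s3} — 3 equivalence classes.

3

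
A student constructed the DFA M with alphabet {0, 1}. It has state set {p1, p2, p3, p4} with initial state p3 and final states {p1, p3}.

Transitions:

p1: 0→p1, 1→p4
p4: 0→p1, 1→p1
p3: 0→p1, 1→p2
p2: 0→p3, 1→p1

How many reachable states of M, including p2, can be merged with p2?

2

All states are reachable from the start state.
P0 = {p1,p3} | {p2,p4}.
The partition is now stable with 2 blocks: {p1,p3} | {p2,p4}.
State p2 belongs to the block {p2,p4}, which has 2 states.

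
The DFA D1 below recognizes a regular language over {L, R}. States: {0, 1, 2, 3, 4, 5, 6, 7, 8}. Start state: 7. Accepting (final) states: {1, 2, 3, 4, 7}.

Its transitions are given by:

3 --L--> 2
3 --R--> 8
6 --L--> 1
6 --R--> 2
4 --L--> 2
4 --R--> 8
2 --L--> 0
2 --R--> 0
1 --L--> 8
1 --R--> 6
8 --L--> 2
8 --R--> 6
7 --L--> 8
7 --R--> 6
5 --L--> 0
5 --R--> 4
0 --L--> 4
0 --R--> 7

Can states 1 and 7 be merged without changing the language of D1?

Yes

Reachable states from the start: {0,1,2,4,6,7,8}. Unreachable: {3,5} — drop them.
P0 = {1,2,4,7} | {0,6,8}.
On input L, block {1,2,4,7} splits into {1,2,7} and {4}.
Split {0,6,8} by δ(·,L) → {6,8} and {0}.
Split {1,2,7} by δ(·,L) → {1,7} and {2}.
Refine {6,8} on symbol L: members go to different blocks, giving {6} and {8}.
Stable partition: {1,7} | {6} | {4} | {0} | {2} | {8} — 6 equivalence classes.
1 and 7 lie in the same block of the stable partition, so they are equivalent — no string distinguishes them.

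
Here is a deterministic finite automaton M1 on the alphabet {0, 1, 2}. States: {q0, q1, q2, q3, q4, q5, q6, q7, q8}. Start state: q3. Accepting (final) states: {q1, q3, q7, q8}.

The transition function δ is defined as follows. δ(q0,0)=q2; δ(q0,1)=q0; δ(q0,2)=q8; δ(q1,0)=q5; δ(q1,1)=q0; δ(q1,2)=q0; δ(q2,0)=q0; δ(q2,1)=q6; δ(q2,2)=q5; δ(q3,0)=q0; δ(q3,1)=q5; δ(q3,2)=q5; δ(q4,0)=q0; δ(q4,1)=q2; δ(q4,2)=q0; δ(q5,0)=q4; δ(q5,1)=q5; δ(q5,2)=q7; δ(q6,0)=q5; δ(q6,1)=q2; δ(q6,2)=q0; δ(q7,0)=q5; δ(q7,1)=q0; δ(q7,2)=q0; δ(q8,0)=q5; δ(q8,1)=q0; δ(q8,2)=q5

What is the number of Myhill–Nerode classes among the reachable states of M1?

States {q1} cannot be reached from the start state, so discard them.
Initial partition by acceptance: {q3,q7,q8} | {q0,q2,q4,q5,q6}.
On input 2, block {q0,q2,q4,q5,q6} splits into {q2,q4,q6} and {q0,q5}.
No further refinement is possible. Final partition (3 blocks): {q3,q7,q8} | {q2,q4,q6} | {q0,q5}.

3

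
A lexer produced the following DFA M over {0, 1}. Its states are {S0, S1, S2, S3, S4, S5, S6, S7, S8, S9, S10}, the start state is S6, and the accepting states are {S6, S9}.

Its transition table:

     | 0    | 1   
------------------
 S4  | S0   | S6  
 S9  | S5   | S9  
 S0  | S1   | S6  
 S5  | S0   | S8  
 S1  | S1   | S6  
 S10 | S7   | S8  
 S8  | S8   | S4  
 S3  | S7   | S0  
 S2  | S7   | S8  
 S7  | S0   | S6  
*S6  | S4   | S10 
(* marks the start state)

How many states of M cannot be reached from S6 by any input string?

4

No path from S6 leads to S2, S3, S5, S9; the other 7 states are all reachable.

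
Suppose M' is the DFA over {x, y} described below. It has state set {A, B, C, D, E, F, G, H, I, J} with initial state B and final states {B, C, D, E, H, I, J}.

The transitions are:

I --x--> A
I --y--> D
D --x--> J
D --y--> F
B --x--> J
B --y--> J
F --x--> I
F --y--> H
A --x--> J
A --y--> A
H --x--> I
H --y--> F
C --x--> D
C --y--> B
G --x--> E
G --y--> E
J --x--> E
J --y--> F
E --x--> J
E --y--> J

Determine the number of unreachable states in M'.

2

BFS from B reaches {A, B, D, E, F, H, I, J}; the 2 state(s) C, G are never visited.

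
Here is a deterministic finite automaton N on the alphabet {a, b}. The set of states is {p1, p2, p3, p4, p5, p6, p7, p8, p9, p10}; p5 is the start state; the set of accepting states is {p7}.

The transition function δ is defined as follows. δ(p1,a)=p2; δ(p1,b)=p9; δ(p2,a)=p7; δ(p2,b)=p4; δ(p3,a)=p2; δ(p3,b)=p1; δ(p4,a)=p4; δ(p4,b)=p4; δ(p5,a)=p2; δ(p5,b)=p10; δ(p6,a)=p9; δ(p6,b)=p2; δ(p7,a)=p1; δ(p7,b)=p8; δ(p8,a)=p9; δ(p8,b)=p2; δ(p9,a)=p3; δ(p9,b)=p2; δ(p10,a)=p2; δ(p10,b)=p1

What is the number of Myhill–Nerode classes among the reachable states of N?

Reachable states from the start: {p1,p2,p3,p4,p5,p7,p8,p9,p10}. Unreachable: {p6} — drop them.
P0 = {p7} | {p1,p2,p3,p4,p5,p8,p9,p10}.
Split {p1,p2,p3,p4,p5,p8,p9,p10} by δ(·,a) → {p1,p3,p4,p5,p8,p9,p10} and {p2}.
Refine {p1,p3,p4,p5,p8,p9,p10} on symbol a: members go to different blocks, giving {p1,p3,p5,p10} and {p4,p8,p9}.
Refine {p1,p3,p5,p10} on symbol b: members go to different blocks, giving {p3,p5,p10} and {p1}.
Refine {p3,p5,p10} on symbol b: members go to different blocks, giving {p3,p10} and {p5}.
Split {p4,p8,p9} by δ(·,a) → {p4,p8} and {p9}.
Split {p4,p8} by δ(·,a) → {p4} and {p8}.
Stable partition: {p7} | {p3,p10} | {p2} | {p4} | {p1} | {p5} | {p9} | {p8} — 8 equivalence classes.

8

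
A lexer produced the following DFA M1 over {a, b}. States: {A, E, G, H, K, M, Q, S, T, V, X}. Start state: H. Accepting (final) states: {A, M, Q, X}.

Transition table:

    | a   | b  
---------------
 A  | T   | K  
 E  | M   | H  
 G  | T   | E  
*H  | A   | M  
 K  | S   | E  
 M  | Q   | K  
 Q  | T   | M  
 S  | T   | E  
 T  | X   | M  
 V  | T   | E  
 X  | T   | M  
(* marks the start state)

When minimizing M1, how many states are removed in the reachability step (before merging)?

BFS from H reaches {A, E, H, K, M, Q, S, T, X}; the 2 state(s) G, V are never visited.

2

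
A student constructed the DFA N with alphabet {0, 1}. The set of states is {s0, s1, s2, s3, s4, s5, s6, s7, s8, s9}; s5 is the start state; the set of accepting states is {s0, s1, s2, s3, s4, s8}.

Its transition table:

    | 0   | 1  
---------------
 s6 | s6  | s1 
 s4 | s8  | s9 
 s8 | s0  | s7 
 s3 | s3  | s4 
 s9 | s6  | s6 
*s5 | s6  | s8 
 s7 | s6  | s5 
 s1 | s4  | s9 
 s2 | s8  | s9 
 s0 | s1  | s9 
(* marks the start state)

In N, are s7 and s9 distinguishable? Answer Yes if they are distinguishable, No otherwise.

No

First remove the unreachable states {s2,s3}; 8 states remain.
Start with accepting vs non-accepting: {s0,s1,s4,s8} | {s5,s6,s7,s9}.
Split {s5,s6,s7,s9} by δ(·,1) → {s5,s6} and {s7,s9}.
Stable partition: {s0,s1,s4,s8} | {s5,s6} | {s7,s9} — 3 equivalence classes.
s7 and s9 lie in the same block of the stable partition, so they are equivalent — no string distinguishes them.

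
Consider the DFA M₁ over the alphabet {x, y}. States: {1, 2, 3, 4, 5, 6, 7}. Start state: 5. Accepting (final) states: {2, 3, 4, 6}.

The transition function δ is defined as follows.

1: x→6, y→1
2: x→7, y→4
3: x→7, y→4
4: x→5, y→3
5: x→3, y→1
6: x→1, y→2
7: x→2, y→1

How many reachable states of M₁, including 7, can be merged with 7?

Start with accepting vs non-accepting: {2,3,4,6} | {1,5,7}.
No further refinement is possible. Final partition (2 blocks): {2,3,4,6} | {1,5,7}.
State 7 belongs to the block {1,5,7}, which has 3 states.

3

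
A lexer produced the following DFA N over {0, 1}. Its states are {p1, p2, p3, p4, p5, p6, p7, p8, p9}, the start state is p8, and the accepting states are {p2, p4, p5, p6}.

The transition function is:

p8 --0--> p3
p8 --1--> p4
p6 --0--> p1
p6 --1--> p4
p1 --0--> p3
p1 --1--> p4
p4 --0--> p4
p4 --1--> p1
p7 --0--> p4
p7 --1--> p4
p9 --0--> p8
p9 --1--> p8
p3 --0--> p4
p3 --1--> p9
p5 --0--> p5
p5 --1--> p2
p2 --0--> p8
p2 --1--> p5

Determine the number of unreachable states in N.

4

Starting at p8 and following transitions, the reachable set is {p1, p3, p4, p8, p9}. That leaves p2, p5, p6, p7 unreachable — 4 in total.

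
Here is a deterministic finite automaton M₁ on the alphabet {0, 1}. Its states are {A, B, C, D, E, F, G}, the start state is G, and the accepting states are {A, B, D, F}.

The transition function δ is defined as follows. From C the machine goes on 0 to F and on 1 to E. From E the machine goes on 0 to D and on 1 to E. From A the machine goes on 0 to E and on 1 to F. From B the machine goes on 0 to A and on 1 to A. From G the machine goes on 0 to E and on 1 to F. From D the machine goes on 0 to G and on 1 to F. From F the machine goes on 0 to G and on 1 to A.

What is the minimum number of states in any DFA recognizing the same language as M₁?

5

Reachable states from the start: {A,D,E,F,G}. Unreachable: {B,C} — drop them.
Initial partition by acceptance: {A,D,F} | {E,G}.
On input 0, block {E,G} splits into {E} and {G}.
Refine {A,D,F} on symbol 0: members go to different blocks, giving {D,F} and {A}.
On input 1, block {D,F} splits into {D} and {F}.
The partition is now stable with 5 blocks: {D} | {E} | {G} | {A} | {F}.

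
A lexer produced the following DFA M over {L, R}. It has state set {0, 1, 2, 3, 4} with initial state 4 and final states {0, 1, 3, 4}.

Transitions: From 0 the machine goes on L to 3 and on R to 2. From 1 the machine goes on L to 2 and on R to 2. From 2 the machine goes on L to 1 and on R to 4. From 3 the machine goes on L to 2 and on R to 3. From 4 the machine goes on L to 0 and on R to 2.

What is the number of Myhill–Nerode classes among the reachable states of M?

Every state is reachable, so we keep all 5.
Start with accepting vs non-accepting: {0,1,3,4} | {2}.
Split {0,1,3,4} by δ(·,L) → {0,4} and {1,3}.
Split {0,4} by δ(·,L) → {0} and {4}.
On input R, block {1,3} splits into {1} and {3}.
No further refinement is possible. Final partition (5 blocks): {0} | {2} | {1} | {4} | {3}.

5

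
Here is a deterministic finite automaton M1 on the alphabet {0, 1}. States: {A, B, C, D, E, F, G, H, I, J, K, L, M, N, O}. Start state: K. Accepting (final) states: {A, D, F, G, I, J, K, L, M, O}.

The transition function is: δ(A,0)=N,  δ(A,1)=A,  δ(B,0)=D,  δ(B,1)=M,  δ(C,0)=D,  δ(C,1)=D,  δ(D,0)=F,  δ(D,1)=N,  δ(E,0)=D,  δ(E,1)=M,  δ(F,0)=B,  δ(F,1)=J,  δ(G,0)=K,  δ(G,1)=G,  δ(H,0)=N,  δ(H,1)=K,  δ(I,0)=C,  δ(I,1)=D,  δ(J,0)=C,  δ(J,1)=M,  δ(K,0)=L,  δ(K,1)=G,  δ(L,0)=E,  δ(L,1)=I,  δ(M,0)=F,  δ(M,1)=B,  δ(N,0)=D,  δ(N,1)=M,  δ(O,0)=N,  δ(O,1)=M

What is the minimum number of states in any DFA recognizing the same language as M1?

First remove the unreachable states {A,H,O}; 12 states remain.
P0 = {D,F,G,I,J,K,L,M} | {B,C,E,N}.
On input 0, block {D,F,G,I,J,K,L,M} splits into {D,G,K,M} and {F,I,J,L}.
Split {D,G,K,M} by δ(·,0) → {D,K,M} and {G}.
Split {D,K,M} by δ(·,1) → {D,M} and {K}.
Refine {F,I,J,L} on symbol 1: members go to different blocks, giving {F,L} and {I,J}.
No further refinement is possible. Final partition (6 blocks): {D,M} | {B,C,E,N} | {F,L} | {G} | {K} | {I,J}.

6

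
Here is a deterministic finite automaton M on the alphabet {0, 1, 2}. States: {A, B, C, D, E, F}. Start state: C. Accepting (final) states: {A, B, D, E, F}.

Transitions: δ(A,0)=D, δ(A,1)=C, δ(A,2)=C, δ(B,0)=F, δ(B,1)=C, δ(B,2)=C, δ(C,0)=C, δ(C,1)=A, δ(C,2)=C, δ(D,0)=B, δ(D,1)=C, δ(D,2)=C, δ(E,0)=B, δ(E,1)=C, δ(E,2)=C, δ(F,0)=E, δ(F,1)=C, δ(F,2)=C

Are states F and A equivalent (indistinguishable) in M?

Yes

Every state is reachable, so we keep all 6.
Start with accepting vs non-accepting: {A,B,D,E,F} | {C}.
No further refinement is possible. Final partition (2 blocks): {A,B,D,E,F} | {C}.
F and A lie in the same block of the stable partition, so they are equivalent — no string distinguishes them.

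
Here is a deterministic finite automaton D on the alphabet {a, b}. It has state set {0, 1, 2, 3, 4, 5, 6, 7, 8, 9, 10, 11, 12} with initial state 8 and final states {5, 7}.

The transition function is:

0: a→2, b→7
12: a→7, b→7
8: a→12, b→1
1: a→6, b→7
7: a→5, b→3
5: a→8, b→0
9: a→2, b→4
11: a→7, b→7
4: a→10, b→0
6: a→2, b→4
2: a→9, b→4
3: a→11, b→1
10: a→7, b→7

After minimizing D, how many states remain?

All states are reachable from the start state.
Initial partition by acceptance: {5,7} | {0,1,2,3,4,6,8,9,10,11,12}.
Refine {5,7} on symbol a: members go to different blocks, giving {5} and {7}.
Split {0,1,2,3,4,6,8,9,10,11,12} by δ(·,a) → {0,1,2,3,4,6,8,9} and {10,11,12}.
On input a, block {0,1,2,3,4,6,8,9} splits into {0,1,2,6,9} and {3,4,8}.
Refine {0,1,2,6,9} on symbol b: members go to different blocks, giving {2,6,9} and {0,1}.
The partition is now stable with 6 blocks: {5} | {2,6,9} | {7} | {10,11,12} | {3,4,8} | {0,1}.

6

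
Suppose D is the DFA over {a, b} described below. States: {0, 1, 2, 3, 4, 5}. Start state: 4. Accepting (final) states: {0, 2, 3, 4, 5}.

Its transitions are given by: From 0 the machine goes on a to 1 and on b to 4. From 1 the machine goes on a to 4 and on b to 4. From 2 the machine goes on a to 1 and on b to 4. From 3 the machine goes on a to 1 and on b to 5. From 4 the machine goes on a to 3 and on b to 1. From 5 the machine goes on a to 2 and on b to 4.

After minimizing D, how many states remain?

Reachable states from the start: {1,2,3,4,5}. Unreachable: {0} — drop them.
P0 = {2,3,4,5} | {1}.
Split {2,3,4,5} by δ(·,a) → {2,3} and {4,5}.
Refine {4,5} on symbol b: members go to different blocks, giving {4} and {5}.
On input b, block {2,3} splits into {2} and {3}.
Stable partition: {2} | {1} | {4} | {5} | {3} — 5 equivalence classes.

5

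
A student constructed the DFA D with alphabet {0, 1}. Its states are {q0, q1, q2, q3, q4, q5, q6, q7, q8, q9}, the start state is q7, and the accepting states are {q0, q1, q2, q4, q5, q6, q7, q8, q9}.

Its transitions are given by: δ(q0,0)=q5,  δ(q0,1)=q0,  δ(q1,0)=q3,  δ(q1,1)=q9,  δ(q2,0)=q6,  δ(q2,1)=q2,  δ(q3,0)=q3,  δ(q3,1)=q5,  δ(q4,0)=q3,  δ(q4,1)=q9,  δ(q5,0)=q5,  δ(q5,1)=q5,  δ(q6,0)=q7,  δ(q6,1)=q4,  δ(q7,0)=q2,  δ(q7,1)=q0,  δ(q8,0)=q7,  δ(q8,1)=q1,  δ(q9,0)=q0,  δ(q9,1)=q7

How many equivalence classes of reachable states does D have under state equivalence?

States {q1,q8} cannot be reached from the start state, so discard them.
Start with accepting vs non-accepting: {q0,q2,q4,q5,q6,q7,q9} | {q3}.
On input 0, block {q0,q2,q4,q5,q6,q7,q9} splits into {q0,q2,q5,q6,q7,q9} and {q4}.
Refine {q0,q2,q5,q6,q7,q9} on symbol 1: members go to different blocks, giving {q0,q2,q5,q7,q9} and {q6}.
On input 0, block {q0,q2,q5,q7,q9} splits into {q0,q5,q7,q9} and {q2}.
Refine {q0,q5,q7,q9} on symbol 0: members go to different blocks, giving {q0,q5,q9} and {q7}.
On input 1, block {q0,q5,q9} splits into {q0,q5} and {q9}.
The partition is now stable with 7 blocks: {q0,q5} | {q3} | {q4} | {q6} | {q2} | {q7} | {q9}.

7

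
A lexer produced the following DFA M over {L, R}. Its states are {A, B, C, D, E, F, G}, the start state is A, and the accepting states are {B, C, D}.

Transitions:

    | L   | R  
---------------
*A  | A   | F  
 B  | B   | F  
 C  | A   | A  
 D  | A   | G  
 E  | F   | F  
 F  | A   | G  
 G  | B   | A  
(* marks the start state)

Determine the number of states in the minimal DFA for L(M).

4

Reachable states from the start: {A,B,F,G}. Unreachable: {C,D,E} — drop them.
Start with accepting vs non-accepting: {B} | {A,F,G}.
On input L, block {A,F,G} splits into {A,F} and {G}.
Refine {A,F} on symbol R: members go to different blocks, giving {A} and {F}.
The partition is now stable with 4 blocks: {B} | {A} | {G} | {F}.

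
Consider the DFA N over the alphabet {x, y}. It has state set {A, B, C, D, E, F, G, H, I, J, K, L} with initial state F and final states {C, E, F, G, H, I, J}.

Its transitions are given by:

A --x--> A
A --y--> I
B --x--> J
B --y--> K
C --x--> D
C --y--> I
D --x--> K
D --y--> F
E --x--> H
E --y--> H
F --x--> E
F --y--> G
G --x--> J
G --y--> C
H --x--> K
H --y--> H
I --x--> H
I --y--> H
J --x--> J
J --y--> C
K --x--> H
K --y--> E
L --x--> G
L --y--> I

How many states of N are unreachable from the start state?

3

Starting at F and following transitions, the reachable set is {C, D, E, F, G, H, I, J, K}. That leaves A, B, L unreachable — 3 in total.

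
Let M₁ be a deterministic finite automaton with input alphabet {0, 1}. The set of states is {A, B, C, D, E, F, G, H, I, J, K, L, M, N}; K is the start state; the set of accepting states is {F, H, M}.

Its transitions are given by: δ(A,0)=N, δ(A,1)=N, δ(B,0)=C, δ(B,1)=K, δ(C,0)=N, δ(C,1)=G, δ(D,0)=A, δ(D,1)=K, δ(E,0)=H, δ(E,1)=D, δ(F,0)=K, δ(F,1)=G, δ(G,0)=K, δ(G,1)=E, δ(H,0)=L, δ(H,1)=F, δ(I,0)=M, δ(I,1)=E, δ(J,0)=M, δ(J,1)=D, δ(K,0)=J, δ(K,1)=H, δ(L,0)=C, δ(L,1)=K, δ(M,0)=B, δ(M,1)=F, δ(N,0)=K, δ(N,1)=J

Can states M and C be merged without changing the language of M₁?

No

First remove the unreachable states {I}; 13 states remain.
Initial partition by acceptance: {F,H,M} | {A,B,C,D,E,G,J,K,L,N}.
Split {F,H,M} by δ(·,1) → {H,M} and {F}.
On input 0, block {A,B,C,D,E,G,J,K,L,N} splits into {A,B,C,D,G,K,L,N} and {E,J}.
Refine {A,B,C,D,G,K,L,N} on symbol 0: members go to different blocks, giving {A,B,C,D,G,L,N} and {K}.
Refine {A,B,C,D,G,L,N} on symbol 0: members go to different blocks, giving {A,B,C,D,L} and {G,N}.
Refine {A,B,C,D,L} on symbol 0: members go to different blocks, giving {B,D,L} and {A,C}.
Stable partition: {H,M} | {B,D,L} | {F} | {E,J} | {K} | {G,N} | {A,C} — 7 equivalence classes.
M and C end up in different blocks, so they are distinguishable. For instance, the string 'ε' is accepted from only M.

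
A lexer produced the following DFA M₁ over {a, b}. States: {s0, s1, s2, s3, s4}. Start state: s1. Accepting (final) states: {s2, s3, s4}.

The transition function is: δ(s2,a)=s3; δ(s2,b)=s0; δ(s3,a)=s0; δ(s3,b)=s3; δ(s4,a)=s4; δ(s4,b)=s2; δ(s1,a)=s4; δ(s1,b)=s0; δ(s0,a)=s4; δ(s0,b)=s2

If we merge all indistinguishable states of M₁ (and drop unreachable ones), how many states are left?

5

P0 = {s2,s3,s4} | {s0,s1}.
Split {s2,s3,s4} by δ(·,a) → {s2,s4} and {s3}.
Refine {s2,s4} on symbol a: members go to different blocks, giving {s2} and {s4}.
Split {s0,s1} by δ(·,b) → {s0} and {s1}.
No further refinement is possible. Final partition (5 blocks): {s2} | {s0} | {s3} | {s4} | {s1}.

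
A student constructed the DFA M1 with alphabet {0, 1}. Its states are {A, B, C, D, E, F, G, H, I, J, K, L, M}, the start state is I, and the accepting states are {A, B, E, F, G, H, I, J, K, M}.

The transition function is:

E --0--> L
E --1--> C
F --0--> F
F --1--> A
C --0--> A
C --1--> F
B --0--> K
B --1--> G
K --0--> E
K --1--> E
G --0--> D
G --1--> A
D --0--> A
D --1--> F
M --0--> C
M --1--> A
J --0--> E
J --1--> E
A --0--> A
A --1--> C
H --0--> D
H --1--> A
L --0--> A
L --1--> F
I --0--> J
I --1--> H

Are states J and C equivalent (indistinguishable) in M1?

States {B,G,K,M} cannot be reached from the start state, so discard them.
Initial partition by acceptance: {A,E,F,H,I,J} | {C,D,L}.
Split {A,E,F,H,I,J} by δ(·,0) → {A,F,I,J} and {E,H}.
On input 0, block {A,F,I,J} splits into {A,F,I} and {J}.
Split {A,F,I} by δ(·,0) → {A,F} and {I}.
On input 1, block {A,F} splits into {A} and {F}.
Split {E,H} by δ(·,1) → {E} and {H}.
Stable partition: {A} | {C,D,L} | {E} | {J} | {I} | {F} | {H} — 7 equivalence classes.
J and C end up in different blocks, so they are distinguishable. For instance, the string 'ε' is accepted from only J.

No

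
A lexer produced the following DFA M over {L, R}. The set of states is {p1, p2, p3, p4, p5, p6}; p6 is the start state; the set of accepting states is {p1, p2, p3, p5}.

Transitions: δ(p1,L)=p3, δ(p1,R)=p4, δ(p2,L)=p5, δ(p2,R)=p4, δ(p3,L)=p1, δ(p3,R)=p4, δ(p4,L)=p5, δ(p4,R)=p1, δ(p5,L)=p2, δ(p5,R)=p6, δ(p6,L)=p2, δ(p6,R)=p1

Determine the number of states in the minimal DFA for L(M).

2

All states are reachable from the start state.
P0 = {p1,p2,p3,p5} | {p4,p6}.
No further refinement is possible. Final partition (2 blocks): {p1,p2,p3,p5} | {p4,p6}.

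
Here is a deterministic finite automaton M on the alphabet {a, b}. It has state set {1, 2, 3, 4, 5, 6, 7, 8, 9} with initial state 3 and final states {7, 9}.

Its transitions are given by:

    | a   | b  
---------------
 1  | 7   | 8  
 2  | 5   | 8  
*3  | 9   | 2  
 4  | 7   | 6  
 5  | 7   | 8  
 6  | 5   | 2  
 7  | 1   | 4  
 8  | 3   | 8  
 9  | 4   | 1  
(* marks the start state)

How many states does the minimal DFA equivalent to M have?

Initial partition by acceptance: {7,9} | {1,2,3,4,5,6,8}.
Refine {1,2,3,4,5,6,8} on symbol a: members go to different blocks, giving {1,3,4,5} and {2,6,8}.
The partition is now stable with 3 blocks: {7,9} | {1,3,4,5} | {2,6,8}.

3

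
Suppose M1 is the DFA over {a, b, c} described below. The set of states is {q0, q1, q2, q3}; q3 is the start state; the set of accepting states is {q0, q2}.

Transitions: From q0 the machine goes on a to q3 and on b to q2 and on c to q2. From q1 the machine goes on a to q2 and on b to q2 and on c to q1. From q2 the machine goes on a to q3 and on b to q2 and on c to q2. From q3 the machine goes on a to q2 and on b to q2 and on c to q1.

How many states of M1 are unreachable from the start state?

No path from q3 leads to q0; the other 3 states are all reachable.

1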